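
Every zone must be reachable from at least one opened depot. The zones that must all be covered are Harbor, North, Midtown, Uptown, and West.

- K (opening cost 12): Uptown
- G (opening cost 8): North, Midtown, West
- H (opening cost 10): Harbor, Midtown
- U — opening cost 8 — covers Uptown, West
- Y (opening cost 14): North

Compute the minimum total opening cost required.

26

Choose G, H, and U: together they cover Harbor, North, Midtown, Uptown, West — every zone.
Total opening cost: 8 + 10 + 8 = 26.
No cover costs less than 26.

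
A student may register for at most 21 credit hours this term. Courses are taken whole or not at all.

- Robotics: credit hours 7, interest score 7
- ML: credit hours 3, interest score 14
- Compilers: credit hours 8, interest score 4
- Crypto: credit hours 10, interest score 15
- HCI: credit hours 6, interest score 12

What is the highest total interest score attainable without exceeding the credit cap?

Take ML, Crypto, and HCI: credit hours 3 + 10 + 6 = 19 ≤ 21, interest score 14 + 15 + 12 = 41.
No other feasible combination does better.

41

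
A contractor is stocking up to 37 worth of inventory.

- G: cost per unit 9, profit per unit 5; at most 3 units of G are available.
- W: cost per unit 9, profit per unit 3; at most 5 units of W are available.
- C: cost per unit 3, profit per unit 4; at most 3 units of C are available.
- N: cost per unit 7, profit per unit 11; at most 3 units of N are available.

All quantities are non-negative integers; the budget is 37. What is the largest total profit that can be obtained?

N has the best ratio (11/7); taking only N gives at most 3×11 = 33 (stopped by the supply cap of 3).
Mixing does better — 1×G, 2×C, and 3×N: cost 36 ≤ 37, profit 1·5 + 2·4 + 3·11 = 46.

46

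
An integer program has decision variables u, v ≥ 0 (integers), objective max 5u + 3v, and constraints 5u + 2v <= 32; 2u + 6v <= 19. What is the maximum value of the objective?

33

Relaxing integrality, the LP optimum is 33.19 at (u,v) = (5.92, 1.19), which is not an integer point.
(u,v)=(6,1): 5·6+2·1=32≤32, 2·6+6·1=18≤19, objective 33.
(u,v)=(6,0): 5·6+2·0=30≤32, 2·6+6·0=12≤19, objective 30.
(u,v)=(5,1): 5·5+2·1=27≤32, 2·5+6·1=16≤19, objective 28.
(u,v)=(5,0): 5·5+2·0=25≤32, 2·5+6·0=10≤19, objective 25.
The best lattice point is (6,1), giving 33.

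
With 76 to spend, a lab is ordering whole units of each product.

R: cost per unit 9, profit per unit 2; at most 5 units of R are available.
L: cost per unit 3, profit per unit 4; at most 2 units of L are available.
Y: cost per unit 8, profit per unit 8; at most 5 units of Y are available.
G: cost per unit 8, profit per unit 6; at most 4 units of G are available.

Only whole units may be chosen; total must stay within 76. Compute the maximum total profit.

68

Take 1×L, 5×Y, and 4×G: cost 75 ≤ 76, profit 1·4 + 5·8 + 4·6 = 68.
No other integer combination yields more.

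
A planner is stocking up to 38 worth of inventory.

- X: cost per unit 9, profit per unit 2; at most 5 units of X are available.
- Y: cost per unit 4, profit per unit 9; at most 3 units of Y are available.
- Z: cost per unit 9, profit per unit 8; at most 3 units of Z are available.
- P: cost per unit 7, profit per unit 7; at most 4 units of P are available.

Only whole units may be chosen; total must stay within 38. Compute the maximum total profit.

50

3×Y, 1×Z, and 2×P: cost 35 ≤ 38, profit 3·9 + 1·8 + 2·7 = 49.
3×Y, 2×Z, and 1×P: cost 37 ≤ 38, profit 3·9 + 2·8 + 1·7 = 50.
Best is 50.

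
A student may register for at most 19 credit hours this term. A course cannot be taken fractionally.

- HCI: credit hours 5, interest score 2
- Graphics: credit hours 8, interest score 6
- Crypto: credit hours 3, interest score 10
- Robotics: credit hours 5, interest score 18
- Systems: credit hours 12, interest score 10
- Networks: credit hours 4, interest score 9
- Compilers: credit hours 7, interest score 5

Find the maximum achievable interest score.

Allowing fractional choices, the relaxed optimum would be about 42.8, but courses are indivisible.
HCI + Crypto + Robotics + Networks: credit hours 5 + 3 + 5 + 4 = 17 ≤ 19, interest score 2 + 10 + 18 + 9 = 39.
Crypto + Robotics + Networks: credit hours 3 + 5 + 4 = 12 ≤ 19, interest score 10 + 18 + 9 = 37.
Crypto + Robotics + Networks + Compilers: credit hours 3 + 5 + 4 + 7 = 19 ≤ 19, interest score 10 + 18 + 9 + 5 = 42.
Best is Crypto, Robotics, Networks, and Compilers with total interest score 42.

42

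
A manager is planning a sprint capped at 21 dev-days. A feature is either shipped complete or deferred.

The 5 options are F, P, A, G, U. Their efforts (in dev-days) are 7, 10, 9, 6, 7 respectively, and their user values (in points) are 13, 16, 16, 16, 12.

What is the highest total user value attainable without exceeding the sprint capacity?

Take F, G, and U: effort 7 + 6 + 7 = 20 ≤ 21, user value 13 + 16 + 12 = 41.
No other feasible combination does better.

41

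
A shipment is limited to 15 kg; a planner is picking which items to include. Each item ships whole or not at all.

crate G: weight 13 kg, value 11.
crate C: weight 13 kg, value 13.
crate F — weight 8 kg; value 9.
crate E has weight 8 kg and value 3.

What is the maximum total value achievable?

13

crate F: weight 8 ≤ 15, value 9.
crate C: weight 13 ≤ 15, value 13.
crate G: weight 13 ≤ 15, value 11.
Best is crate C with total value 13.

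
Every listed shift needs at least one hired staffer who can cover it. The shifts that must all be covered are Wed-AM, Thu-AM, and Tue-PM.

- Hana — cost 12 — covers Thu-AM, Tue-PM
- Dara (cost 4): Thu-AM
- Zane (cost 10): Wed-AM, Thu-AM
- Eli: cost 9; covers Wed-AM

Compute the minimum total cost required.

This is a weighted set-cover instance.
The greedy cost-per-new-shift heuristic would pick Dara, Eli, and Hana for 25, but a cheaper cover exists.
Choose Hana and Eli: together they cover Wed-AM, Thu-AM, Tue-PM — every shift.
Total cost: 12 + 9 = 21.
No cover costs less than 21.

21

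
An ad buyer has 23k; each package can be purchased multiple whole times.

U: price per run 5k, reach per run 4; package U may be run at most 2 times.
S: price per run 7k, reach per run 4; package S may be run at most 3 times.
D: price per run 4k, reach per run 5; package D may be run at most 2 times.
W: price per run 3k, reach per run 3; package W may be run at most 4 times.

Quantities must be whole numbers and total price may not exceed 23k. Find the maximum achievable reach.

Take 1×U, 2×D, and 3×W: price 22 ≤ 23, reach 1·4 + 2·5 + 3·3 = 23.
D has the best ratio (5/4) and is taken to its limit of 2; remaining capacity is filled optimally with the others.

23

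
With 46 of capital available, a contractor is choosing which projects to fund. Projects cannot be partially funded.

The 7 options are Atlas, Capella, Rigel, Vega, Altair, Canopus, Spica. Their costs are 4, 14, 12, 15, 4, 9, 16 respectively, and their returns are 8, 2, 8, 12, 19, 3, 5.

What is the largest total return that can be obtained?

Atlas + Rigel + Vega + Altair: cost 4 + 12 + 15 + 4 = 35 ≤ 46, return 8 + 8 + 12 + 19 = 47.
Atlas + Vega + Altair + Spica: cost 4 + 15 + 4 + 16 = 39 ≤ 46, return 8 + 12 + 19 + 5 = 44.
Atlas + Rigel + Vega + Altair + Canopus: cost 4 + 12 + 15 + 4 + 9 = 44 ≤ 46, return 8 + 8 + 12 + 19 + 3 = 50.
Best is Atlas, Rigel, Vega, Altair, and Canopus with total return 50.

50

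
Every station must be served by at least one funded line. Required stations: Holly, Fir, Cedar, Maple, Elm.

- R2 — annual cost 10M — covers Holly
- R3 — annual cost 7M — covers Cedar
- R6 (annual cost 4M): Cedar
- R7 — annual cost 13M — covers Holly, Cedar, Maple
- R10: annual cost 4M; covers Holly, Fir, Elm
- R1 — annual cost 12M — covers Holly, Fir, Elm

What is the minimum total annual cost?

The greedy cost-per-new-station heuristic would pick R10, R6, and R7 for 21, but a cheaper cover exists.
Choose R7 and R10: together they cover Holly, Fir, Cedar, Maple, Elm — every station.
Total annual cost: 13 + 4 = 17.
No cover costs less than 17.

17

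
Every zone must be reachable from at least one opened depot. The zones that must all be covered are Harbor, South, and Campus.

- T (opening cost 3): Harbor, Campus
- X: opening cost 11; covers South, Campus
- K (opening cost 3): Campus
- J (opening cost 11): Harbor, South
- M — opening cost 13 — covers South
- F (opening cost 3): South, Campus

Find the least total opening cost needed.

6

Choose T and F: together they cover Harbor, South, Campus — every zone.
Total opening cost: 3 + 3 = 6.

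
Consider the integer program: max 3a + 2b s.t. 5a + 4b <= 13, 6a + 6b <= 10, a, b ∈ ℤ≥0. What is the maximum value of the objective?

The continuous relaxation peaks at (1.67, 0) with value 5.00; rounding to a feasible lattice point costs some objective.
(a,b)=(1,0): 5·1+4·0=5≤13, 6·1+6·0=6≤10, objective 3.
(a,b)=(0,1): 5·0+4·1=4≤13, 6·0+6·1=6≤10, objective 2.
(a,b)=(0,0): 5·0+4·0=0≤13, 6·0+6·0=0≤10, objective 0.
No feasible integer point exceeds 3.

3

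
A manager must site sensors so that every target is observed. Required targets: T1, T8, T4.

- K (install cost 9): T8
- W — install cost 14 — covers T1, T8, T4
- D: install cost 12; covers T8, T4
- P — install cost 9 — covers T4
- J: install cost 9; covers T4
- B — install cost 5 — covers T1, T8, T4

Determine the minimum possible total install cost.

This is an integer covering problem.
B alone covers T1, T8, T4 — every target.
Total install cost: 5.
No cover costs less than 5.

5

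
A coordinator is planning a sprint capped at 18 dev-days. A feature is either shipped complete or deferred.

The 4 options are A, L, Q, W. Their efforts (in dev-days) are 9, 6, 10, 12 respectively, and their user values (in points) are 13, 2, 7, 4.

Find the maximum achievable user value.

15

This is a 0-1 knapsack instance.
Allowing fractional choices, the relaxed optimum would be about 19.3, but features are indivisible.
A + L: effort 9 + 6 = 15 ≤ 18, user value 13 + 2 = 15.
A: effort 9 ≤ 18, user value 13.
Best is A and L with total user value 15.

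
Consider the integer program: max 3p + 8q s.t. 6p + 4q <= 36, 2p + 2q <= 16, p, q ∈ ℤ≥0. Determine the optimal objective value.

64

(p,q)=(0,8): 6·0+4·8=32≤36, 2·0+2·8=16≤16, objective 64.
(p,q)=(1,7): 6·1+4·7=34≤36, 2·1+2·7=16≤16, objective 59.
(p,q)=(0,7): 6·0+4·7=28≤36, 2·0+2·7=14≤16, objective 56.
Maximum is 64 at (p,q)=(0,8).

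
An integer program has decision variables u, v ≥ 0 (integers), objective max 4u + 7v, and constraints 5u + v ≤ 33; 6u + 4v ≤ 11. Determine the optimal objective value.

14

(u,v)=(0,2) is feasible, giving 14.
(u,v)=(1,1) is feasible, giving 11.
(u,v)=(0,1) is feasible, giving 7.
No feasible integer point exceeds 14.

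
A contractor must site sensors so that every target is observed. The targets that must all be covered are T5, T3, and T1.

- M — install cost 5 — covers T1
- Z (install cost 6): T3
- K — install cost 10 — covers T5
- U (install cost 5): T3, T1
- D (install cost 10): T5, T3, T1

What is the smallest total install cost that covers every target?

This is a weighted set-cover instance.
The greedy cost-per-new-target heuristic would pick U and K for 15, but a cheaper cover exists.
D alone covers T5, T3, T1 — every target.
Total install cost: 10.
No cover costs less than 10.

10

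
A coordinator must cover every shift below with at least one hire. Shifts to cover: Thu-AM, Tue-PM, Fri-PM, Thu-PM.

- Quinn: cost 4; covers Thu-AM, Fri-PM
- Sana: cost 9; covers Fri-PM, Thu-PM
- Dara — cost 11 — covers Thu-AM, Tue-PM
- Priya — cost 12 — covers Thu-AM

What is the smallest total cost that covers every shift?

This is an integer covering problem.
The greedy cost-per-new-shift heuristic would pick Quinn, Sana, and Dara for 24, but a cheaper cover exists.
Choose Sana and Dara: together they cover Thu-AM, Tue-PM, Fri-PM, Thu-PM — every shift.
Total cost: 9 + 11 = 20.
No cover costs less than 20.

20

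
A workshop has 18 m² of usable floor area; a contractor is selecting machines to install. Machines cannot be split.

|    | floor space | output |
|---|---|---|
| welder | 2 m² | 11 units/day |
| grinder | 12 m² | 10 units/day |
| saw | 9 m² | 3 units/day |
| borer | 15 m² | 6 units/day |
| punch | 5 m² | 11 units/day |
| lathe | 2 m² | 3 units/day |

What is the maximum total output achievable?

28

welder + saw + punch: floor space 2 + 9 + 5 = 16 ≤ 18, output 11 + 3 + 11 = 25.
welder + punch + lathe: floor space 2 + 5 + 2 = 9 ≤ 18, output 11 + 11 + 3 = 25.
welder + saw + punch + lathe: floor space 2 + 9 + 5 + 2 = 18 ≤ 18, output 11 + 3 + 11 + 3 = 28.
Best is welder, saw, punch, and lathe with total output 28.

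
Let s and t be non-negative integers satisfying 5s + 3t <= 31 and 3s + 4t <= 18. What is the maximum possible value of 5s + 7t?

31

(s,t)=(2,3) is feasible, giving 31.
(s,t)=(3,2) is feasible, giving 29.
The best lattice point is (2,3), giving 31.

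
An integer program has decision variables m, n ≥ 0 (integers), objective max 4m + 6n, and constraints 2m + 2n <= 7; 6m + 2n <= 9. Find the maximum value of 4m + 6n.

(m,n)=(0,3): 2·0+2·3=6≤7, 6·0+2·3=6≤9, objective 18.
(m,n)=(0,2): 2·0+2·2=4≤7, 6·0+2·2=4≤9, objective 12.
The best lattice point is (0,3), giving 18.

18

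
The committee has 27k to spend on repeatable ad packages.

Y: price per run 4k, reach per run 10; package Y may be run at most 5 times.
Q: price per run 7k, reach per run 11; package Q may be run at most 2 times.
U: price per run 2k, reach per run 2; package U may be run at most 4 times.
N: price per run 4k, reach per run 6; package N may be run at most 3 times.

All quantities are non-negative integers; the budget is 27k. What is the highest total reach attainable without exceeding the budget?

61

5×Y and 1×Q: price 27 ≤ 27, reach 5·10 + 1·11 = 61.
5×Y, 1×U, and 1×N: price 26 ≤ 27, reach 5·10 + 1·2 + 1·6 = 58.
Best is 61.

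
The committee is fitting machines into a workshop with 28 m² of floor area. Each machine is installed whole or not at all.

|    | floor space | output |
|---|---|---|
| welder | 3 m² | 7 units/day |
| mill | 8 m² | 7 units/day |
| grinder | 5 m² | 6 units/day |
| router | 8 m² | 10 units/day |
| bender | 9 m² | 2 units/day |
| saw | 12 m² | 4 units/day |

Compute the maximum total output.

Allowing fractional choices, the relaxed optimum would be about 31.3, but machines are indivisible.
welder + grinder + router + saw: floor space 3 + 5 + 8 + 12 = 28 ≤ 28, output 7 + 6 + 10 + 4 = 27.
welder + mill + grinder + router: floor space 3 + 8 + 5 + 8 = 24 ≤ 28, output 7 + 7 + 6 + 10 = 30.
Best is welder, mill, grinder, and router with total output 30.

30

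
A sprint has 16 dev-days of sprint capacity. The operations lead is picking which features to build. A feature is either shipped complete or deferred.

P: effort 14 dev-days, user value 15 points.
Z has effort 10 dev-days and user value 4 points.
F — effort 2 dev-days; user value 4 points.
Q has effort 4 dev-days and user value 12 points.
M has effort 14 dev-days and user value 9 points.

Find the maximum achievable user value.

20

Allowing fractional choices, the relaxed optimum would be about 26.7, but features are indivisible.
P + F: effort 14 + 2 = 16 ≤ 16, user value 15 + 4 = 19.
Z + F + Q: effort 10 + 2 + 4 = 16 ≤ 16, user value 4 + 4 + 12 = 20.
Best is Z, F, and Q with total user value 20.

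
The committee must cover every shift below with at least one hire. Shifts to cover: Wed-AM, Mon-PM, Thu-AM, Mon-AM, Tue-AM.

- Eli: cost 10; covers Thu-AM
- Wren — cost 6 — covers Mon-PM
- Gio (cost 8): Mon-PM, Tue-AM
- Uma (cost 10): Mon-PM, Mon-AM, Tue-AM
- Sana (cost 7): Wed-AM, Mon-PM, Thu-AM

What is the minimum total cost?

17

Choose Uma and Sana: together they cover Wed-AM, Mon-PM, Thu-AM, Mon-AM, Tue-AM — every shift.
Total cost: 10 + 7 = 17.
No cover costs less than 17.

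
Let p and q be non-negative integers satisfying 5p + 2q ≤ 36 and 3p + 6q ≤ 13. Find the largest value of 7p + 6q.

28

The continuous relaxation peaks at (4.33, 0) with value 30.33; rounding to a feasible lattice point costs some objective.
(p,q)=(4,0): 5·4+2·0=20≤36, 3·4+6·0=12≤13, objective 28.
(p,q)=(3,0): 5·3+2·0=15≤36, 3·3+6·0=9≤13, objective 21.
No feasible integer point exceeds 28.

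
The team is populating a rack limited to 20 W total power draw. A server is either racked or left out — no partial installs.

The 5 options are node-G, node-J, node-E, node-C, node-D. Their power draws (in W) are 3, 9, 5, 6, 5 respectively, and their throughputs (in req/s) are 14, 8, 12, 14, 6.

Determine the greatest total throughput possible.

Take node-G, node-E, node-C, and node-D: power draw 3 + 5 + 6 + 5 = 19 ≤ 20, throughput 14 + 12 + 14 + 6 = 46.
No other feasible combination does better.

46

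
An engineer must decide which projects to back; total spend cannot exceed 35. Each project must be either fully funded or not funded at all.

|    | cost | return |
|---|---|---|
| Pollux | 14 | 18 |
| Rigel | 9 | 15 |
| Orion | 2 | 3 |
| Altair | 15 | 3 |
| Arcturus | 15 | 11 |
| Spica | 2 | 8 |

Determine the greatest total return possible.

Allowing fractional choices, the relaxed optimum would be about 49.9, but projects are indivisible.
Pollux + Rigel + Spica: cost 14 + 9 + 2 = 25 ≤ 35, return 18 + 15 + 8 = 41.
Pollux + Rigel + Orion + Spica: cost 14 + 9 + 2 + 2 = 27 ≤ 35, return 18 + 15 + 3 + 8 = 44.
Best is Pollux, Rigel, Orion, and Spica with total return 44.

44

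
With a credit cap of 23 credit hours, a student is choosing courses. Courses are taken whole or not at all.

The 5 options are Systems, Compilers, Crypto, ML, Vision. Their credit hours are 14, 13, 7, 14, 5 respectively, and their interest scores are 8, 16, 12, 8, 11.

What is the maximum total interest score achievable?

28

Allowing fractional choices, the relaxed optimum would be about 36.5, but courses are indivisible.
Compilers + Crypto: credit hours 13 + 7 = 20 ≤ 23, interest score 16 + 12 = 28.
Compilers + Vision: credit hours 13 + 5 = 18 ≤ 23, interest score 16 + 11 = 27.
Best is Compilers and Crypto with total interest score 28.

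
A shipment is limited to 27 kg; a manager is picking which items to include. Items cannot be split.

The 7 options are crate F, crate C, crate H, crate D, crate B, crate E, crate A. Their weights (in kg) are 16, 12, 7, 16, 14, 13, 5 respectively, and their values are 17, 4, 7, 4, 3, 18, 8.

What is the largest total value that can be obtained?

Take crate H, crate E, and crate A: weight 7 + 13 + 5 = 25 ≤ 27, value 7 + 18 + 8 = 33.
No other feasible combination does better.

33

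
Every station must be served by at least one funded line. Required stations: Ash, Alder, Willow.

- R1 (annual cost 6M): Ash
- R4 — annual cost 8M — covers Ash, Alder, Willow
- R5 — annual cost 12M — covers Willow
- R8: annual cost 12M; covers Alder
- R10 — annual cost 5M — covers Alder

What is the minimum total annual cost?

This is an integer covering problem.
R4 alone covers Ash, Alder, Willow — every station.
Total annual cost: 8.

8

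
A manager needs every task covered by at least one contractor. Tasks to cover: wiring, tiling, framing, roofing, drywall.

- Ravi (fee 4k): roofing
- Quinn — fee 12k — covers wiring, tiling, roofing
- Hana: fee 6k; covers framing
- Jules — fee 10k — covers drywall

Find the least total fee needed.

The greedy cost-per-new-task heuristic would pick Ravi, Quinn, Hana, and Jules for 32, but a cheaper cover exists.
Choose Quinn, Hana, and Jules: together they cover wiring, tiling, framing, roofing, drywall — every task.
Total fee: 12 + 6 + 10 = 28.
No cover costs less than 28.

28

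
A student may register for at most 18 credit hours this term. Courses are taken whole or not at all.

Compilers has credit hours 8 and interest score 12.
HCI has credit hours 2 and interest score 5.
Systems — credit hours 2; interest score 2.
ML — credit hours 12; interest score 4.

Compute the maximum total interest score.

19

Compilers + HCI: credit hours 8 + 2 = 10 ≤ 18, interest score 12 + 5 = 17.
Compilers + HCI + Systems: credit hours 8 + 2 + 2 = 12 ≤ 18, interest score 12 + 5 + 2 = 19.
Best is Compilers, HCI, and Systems with total interest score 19.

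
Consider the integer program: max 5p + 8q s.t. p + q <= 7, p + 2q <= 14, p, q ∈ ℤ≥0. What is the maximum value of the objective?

(p,q)=(0,7): 1·0+1·7=7≤7, 1·0+2·7=14≤14, objective 56.
(p,q)=(1,6): 1·1+1·6=7≤7, 1·1+2·6=13≤14, objective 53.
Maximum is 56 at (p,q)=(0,7).

56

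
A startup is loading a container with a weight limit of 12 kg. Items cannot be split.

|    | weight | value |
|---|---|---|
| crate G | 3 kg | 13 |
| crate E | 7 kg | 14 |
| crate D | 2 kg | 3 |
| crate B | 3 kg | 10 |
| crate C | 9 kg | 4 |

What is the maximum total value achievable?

Allowing fractional choices, the relaxed optimum would be about 35.0, but items are indivisible.
crate G + crate E + crate D: weight 3 + 7 + 2 = 12 ≤ 12, value 13 + 14 + 3 = 30.
crate G + crate E: weight 3 + 7 = 10 ≤ 12, value 13 + 14 = 27.
Best is crate G, crate E, and crate D with total value 30.

30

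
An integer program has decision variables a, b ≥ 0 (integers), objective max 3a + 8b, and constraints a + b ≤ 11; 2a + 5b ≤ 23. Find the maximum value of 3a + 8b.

36

Relaxing integrality, the LP optimum is 36.80 at (a,b) = (0, 4.6), which is not an integer point.
(a,b)=(4,3): 1·4+1·3=7≤11, 2·4+5·3=23≤23, objective 36.
(a,b)=(1,4): 1·1+1·4=5≤11, 2·1+5·4=22≤23, objective 35.
The best lattice point is (4,3), giving 36.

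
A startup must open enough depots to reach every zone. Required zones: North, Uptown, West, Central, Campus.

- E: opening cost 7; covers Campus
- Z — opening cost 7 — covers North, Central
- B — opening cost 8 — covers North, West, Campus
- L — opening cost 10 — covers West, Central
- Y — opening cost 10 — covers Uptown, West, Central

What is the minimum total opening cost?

18

This is an integer covering problem.
Choose B and Y: together they cover North, Uptown, West, Central, Campus — every zone.
Total opening cost: 8 + 10 = 18.
No cover costs less than 18.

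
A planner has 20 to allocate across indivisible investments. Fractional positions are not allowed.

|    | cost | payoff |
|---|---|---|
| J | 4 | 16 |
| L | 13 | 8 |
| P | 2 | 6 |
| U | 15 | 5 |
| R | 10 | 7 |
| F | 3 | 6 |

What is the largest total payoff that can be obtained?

35

This is an integer program with binary decision variables.
Allowing fractional choices, the relaxed optimum would be about 35.6, but investments are indivisible.
J + L + P: cost 4 + 13 + 2 = 19 ≤ 20, payoff 16 + 8 + 6 = 30.
J + L + F: cost 4 + 13 + 3 = 20 ≤ 20, payoff 16 + 8 + 6 = 30.
J + P + R + F: cost 4 + 2 + 10 + 3 = 19 ≤ 20, payoff 16 + 6 + 7 + 6 = 35.
Best is J, P, R, and F with total payoff 35.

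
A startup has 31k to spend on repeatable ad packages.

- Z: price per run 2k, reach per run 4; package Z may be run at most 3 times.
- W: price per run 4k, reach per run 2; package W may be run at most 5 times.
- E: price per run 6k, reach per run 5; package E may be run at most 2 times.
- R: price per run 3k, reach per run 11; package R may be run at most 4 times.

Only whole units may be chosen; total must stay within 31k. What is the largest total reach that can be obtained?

R has the best ratio (11/3); taking only R gives at most 4×11 = 44 (stopped by the supply cap of 4).
Mixing does better — 3×Z, 2×E, and 4×R: price 30 ≤ 31, reach 3·4 + 2·5 + 4·11 = 66.

66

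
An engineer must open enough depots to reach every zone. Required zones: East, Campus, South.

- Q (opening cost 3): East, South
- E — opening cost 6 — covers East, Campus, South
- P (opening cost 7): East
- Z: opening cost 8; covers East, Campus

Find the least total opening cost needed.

The greedy cost-per-new-zone heuristic would pick Q and E for 9, but a cheaper cover exists.
E alone covers East, Campus, South — every zone.
Total opening cost: 6.
No cover costs less than 6.

6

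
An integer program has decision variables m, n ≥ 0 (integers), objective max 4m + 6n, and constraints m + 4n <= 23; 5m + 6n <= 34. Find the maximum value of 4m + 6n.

32

The continuous relaxation peaks at (0, 5.67) with value 34.00; rounding to a feasible lattice point costs some objective.
(m,n)=(2,4): 1·2+4·4=18≤23, 5·2+6·4=34≤34, objective 32.
(m,n)=(3,3): 1·3+4·3=15≤23, 5·3+6·3=33≤34, objective 30.
(m,n)=(0,5): 1·0+4·5=20≤23, 5·0+6·5=30≤34, objective 30.
The best lattice point is (2,4), giving 32.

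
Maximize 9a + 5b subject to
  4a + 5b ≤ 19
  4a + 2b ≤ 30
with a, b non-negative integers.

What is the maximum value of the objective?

(a,b)=(4,0) is feasible, giving 36.
(a,b)=(3,1) is feasible, giving 32.
(a,b)=(3,0) is feasible, giving 27.
The best lattice point is (4,0), giving 36.

36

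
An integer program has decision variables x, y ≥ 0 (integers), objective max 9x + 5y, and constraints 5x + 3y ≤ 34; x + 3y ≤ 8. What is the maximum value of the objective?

(x,y)=(6,0): 5·6+3·0=30≤34, 1·6+3·0=6≤8, objective 54.
(x,y)=(5,1): 5·5+3·1=28≤34, 1·5+3·1=8≤8, objective 50.
(x,y)=(5,0): 5·5+3·0=25≤34, 1·5+3·0=5≤8, objective 45.
Maximum is 54 at (x,y)=(6,0).

54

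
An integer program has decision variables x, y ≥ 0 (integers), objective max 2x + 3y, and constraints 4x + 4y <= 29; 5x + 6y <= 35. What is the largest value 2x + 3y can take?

17

(x,y)=(1,5): 4·1+4·5=24≤29, 5·1+6·5=35≤35, objective 17.
(x,y)=(2,4): 4·2+4·4=24≤29, 5·2+6·4=34≤35, objective 16.
The best lattice point is (1,5), giving 17.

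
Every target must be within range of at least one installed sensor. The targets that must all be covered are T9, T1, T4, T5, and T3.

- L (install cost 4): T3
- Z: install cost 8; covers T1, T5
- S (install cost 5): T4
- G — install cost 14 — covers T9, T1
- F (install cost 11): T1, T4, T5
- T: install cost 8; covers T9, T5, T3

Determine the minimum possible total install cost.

19

The greedy cost-per-new-target heuristic would pick T, S, and Z for 21, but a cheaper cover exists.
Choose F and T: together they cover T9, T1, T4, T5, T3 — every target.
Total install cost: 11 + 8 = 19.
No cover costs less than 19.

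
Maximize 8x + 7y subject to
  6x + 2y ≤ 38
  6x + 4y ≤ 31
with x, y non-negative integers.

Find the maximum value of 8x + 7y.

50

The continuous relaxation peaks at (0, 7.75) with value 54.25; rounding to a feasible lattice point costs some objective.
(x,y)=(1,6): 6·1+2·6=18≤38, 6·1+4·6=30≤31, objective 50.
(x,y)=(0,7): 6·0+2·7=14≤38, 6·0+4·7=28≤31, objective 49.
Maximum is 50 at (x,y)=(1,6).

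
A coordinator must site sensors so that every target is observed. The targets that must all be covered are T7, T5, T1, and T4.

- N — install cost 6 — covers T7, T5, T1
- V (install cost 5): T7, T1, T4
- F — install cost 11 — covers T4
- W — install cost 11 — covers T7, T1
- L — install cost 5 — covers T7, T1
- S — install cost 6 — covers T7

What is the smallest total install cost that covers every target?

11

Choose N and V: together they cover T7, T5, T1, T4 — every target.
Total install cost: 6 + 5 = 11.
No cover costs less than 11.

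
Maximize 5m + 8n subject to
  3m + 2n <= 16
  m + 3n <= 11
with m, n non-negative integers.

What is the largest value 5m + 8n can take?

Relaxing integrality, the LP optimum is 38.00 at (m,n) = (3.71, 2.43), which is not an integer point.
(m,n)=(4,2): 3·4+2·2=16≤16, 1·4+3·2=10≤11, objective 36.
(m,n)=(2,3): 3·2+2·3=12≤16, 1·2+3·3=11≤11, objective 34.
(m,n)=(3,2): 3·3+2·2=13≤16, 1·3+3·2=9≤11, objective 31.
No feasible integer point exceeds 36.

36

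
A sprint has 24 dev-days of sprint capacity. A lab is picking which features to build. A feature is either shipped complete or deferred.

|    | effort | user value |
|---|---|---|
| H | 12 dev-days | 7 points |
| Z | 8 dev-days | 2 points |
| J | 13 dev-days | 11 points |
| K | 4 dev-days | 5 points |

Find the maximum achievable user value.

Take J and K: effort 13 + 4 = 17 ≤ 24, user value 11 + 5 = 16.
No other feasible combination does better.

16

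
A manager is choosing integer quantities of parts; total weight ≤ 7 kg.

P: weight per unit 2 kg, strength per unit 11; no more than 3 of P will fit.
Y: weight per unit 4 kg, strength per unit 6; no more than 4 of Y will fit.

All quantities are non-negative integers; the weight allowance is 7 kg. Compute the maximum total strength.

33

Take 3×P: weight 6 ≤ 7, strength 3·11 = 33.
P has the best ratio (11/2) and is taken to its limit of 3; remaining capacity is filled optimally with the others.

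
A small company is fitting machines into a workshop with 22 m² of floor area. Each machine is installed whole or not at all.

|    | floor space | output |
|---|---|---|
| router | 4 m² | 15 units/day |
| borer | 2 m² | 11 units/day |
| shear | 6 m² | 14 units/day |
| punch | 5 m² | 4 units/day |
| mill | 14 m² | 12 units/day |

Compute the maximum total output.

44

Take router, borer, shear, and punch: floor space 4 + 2 + 6 + 5 = 17 ≤ 22, output 15 + 11 + 14 + 4 = 44.
No other feasible combination does better.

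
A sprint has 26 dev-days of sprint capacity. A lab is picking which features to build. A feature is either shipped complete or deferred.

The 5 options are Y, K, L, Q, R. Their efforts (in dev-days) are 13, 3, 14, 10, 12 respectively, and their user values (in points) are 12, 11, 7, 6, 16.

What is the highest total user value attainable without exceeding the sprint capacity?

Treat it as a binary knapsack problem.
Take K, Q, and R: effort 3 + 10 + 12 = 25 ≤ 26, user value 11 + 6 + 16 = 33.
No other feasible combination does better.

33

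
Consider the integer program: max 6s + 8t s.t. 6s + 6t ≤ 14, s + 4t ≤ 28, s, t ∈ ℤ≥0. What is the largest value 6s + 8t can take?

Relaxing integrality, the LP optimum is 18.67 at (s,t) = (0, 2.33), which is not an integer point.
(s,t)=(0,2) is feasible, giving 16.
(s,t)=(1,1) is feasible, giving 14.
(s,t)=(0,1) is feasible, giving 8.
The best lattice point is (0,2), giving 16.

16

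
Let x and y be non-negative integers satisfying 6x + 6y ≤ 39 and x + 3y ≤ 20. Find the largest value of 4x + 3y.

24

(x,y)=(6,0): 6·6+6·0=36≤39, 1·6+3·0=6≤20, objective 24.
(x,y)=(5,1): 6·5+6·1=36≤39, 1·5+3·1=8≤20, objective 23.
(x,y)=(5,0): 6·5+6·0=30≤39, 1·5+3·0=5≤20, objective 20.
No feasible integer point exceeds 24.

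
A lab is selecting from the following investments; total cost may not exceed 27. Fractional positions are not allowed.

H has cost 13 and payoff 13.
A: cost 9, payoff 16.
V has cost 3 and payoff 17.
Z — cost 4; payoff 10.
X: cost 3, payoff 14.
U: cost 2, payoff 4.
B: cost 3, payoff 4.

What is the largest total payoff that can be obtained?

65

Allowing fractional choices, the relaxed optimum would be about 68.0, but investments are indivisible.
A + V + Z + X + U + B: cost 9 + 3 + 4 + 3 + 2 + 3 = 24 ≤ 27, payoff 16 + 17 + 10 + 14 + 4 + 4 = 65.
A + V + Z + X + B: cost 9 + 3 + 4 + 3 + 3 = 22 ≤ 27, payoff 16 + 17 + 10 + 14 + 4 = 61.
A + V + Z + X + U: cost 9 + 3 + 4 + 3 + 2 = 21 ≤ 27, payoff 16 + 17 + 10 + 14 + 4 = 61.
Best is A, V, Z, X, U, and B with total payoff 65.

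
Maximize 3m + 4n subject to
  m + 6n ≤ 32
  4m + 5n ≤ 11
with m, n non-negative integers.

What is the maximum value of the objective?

(m,n)=(0,2): 1·0+6·2=12≤32, 4·0+5·2=10≤11, objective 8.
(m,n)=(1,1): 1·1+6·1=7≤32, 4·1+5·1=9≤11, objective 7.
(m,n)=(0,1): 1·0+6·1=6≤32, 4·0+5·1=5≤11, objective 4.
Maximum is 8 at (m,n)=(0,2).

8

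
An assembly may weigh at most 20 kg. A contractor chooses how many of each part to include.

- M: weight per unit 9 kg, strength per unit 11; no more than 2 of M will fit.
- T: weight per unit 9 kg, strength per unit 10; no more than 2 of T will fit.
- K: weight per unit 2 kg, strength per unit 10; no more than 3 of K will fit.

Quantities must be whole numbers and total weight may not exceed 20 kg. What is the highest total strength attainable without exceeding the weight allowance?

41

This is a bounded integer knapsack.
1×M and 3×K: weight 15 ≤ 20, strength 1·11 + 3·10 = 41.
1×T and 3×K: weight 15 ≤ 20, strength 1·10 + 3·10 = 40.
Best is 41.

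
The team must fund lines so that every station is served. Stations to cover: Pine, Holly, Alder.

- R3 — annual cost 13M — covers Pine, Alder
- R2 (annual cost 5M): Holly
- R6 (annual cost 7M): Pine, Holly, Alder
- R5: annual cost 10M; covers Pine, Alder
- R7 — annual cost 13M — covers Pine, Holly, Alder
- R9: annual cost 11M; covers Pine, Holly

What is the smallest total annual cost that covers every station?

This is an integer covering problem.
R6 alone covers Pine, Holly, Alder — every station.
Total annual cost: 7.
No cover costs less than 7.

7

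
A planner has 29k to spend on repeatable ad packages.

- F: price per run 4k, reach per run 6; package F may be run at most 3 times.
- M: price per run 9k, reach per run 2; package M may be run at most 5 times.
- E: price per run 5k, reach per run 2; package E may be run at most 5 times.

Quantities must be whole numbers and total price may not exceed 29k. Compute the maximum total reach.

This is a bounded integer knapsack.
F has the best ratio (6/4); taking only F gives at most 3×6 = 18 (stopped by the supply cap of 3).
Mixing does better — 3×F and 3×E: price 27 ≤ 29, reach 3·6 + 3·2 = 24.

24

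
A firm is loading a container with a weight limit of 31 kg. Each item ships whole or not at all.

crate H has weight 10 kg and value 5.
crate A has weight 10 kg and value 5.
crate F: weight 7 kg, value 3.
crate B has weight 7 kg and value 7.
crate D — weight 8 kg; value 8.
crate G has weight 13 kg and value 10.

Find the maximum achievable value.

25

Allowing fractional choices, the relaxed optimum would be about 26.5, but items are indivisible.
crate A + crate D + crate G: weight 10 + 8 + 13 = 31 ≤ 31, value 5 + 8 + 10 = 23.
crate B + crate D + crate G: weight 7 + 8 + 13 = 28 ≤ 31, value 7 + 8 + 10 = 25.
crate H + crate D + crate G: weight 10 + 8 + 13 = 31 ≤ 31, value 5 + 8 + 10 = 23.
Best is crate B, crate D, and crate G with total value 25.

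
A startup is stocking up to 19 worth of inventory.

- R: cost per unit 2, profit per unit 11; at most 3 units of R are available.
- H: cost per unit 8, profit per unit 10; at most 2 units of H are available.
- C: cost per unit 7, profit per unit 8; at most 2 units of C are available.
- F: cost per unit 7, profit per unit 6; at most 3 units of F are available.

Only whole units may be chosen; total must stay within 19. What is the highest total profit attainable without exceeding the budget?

43

This is a bounded integer knapsack.
3×R and 1×C: cost 13 ≤ 19, profit 3·11 + 1·8 = 41.
3×R and 1×H: cost 14 ≤ 19, profit 3·11 + 1·10 = 43.
Best is 43.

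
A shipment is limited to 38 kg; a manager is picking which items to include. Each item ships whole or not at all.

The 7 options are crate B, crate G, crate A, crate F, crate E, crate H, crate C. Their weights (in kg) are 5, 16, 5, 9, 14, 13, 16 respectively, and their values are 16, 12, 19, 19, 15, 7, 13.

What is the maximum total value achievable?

Allowing fractional choices, the relaxed optimum would be about 73.1, but items are indivisible.
crate B + crate A + crate F + crate C: weight 5 + 5 + 9 + 16 = 35 ≤ 38, value 16 + 19 + 19 + 13 = 67.
crate B + crate A + crate F + crate E: weight 5 + 5 + 9 + 14 = 33 ≤ 38, value 16 + 19 + 19 + 15 = 69.
crate B + crate G + crate A + crate F: weight 5 + 16 + 5 + 9 = 35 ≤ 38, value 16 + 12 + 19 + 19 = 66.
Best is crate B, crate A, crate F, and crate E with total value 69.

69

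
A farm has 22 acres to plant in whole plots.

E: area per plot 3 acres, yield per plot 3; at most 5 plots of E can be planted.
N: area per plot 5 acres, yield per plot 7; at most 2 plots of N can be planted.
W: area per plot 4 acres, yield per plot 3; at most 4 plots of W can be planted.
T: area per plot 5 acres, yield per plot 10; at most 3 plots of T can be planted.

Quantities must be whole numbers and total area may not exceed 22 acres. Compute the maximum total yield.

37

T has the best ratio (10/5); taking only T gives at most 3×10 = 30 (stopped by the supply cap of 3).
Mixing does better — 1×N and 3×T: area 20 ≤ 22, yield 1·7 + 3·10 = 37.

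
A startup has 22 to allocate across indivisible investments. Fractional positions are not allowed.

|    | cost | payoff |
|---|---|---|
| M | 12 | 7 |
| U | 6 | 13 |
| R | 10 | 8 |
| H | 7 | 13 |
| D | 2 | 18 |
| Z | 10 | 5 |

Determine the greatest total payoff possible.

44

R + H + D: cost 10 + 7 + 2 = 19 ≤ 22, payoff 8 + 13 + 18 = 39.
U + R + D: cost 6 + 10 + 2 = 18 ≤ 22, payoff 13 + 8 + 18 = 39.
U + H + D: cost 6 + 7 + 2 = 15 ≤ 22, payoff 13 + 13 + 18 = 44.
Best is U, H, and D with total payoff 44.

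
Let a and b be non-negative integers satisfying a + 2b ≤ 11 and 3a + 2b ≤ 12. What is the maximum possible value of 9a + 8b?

42

(a,b)=(2,3): 1·2+2·3=8≤11, 3·2+2·3=12≤12, objective 42.
(a,b)=(1,4): 1·1+2·4=9≤11, 3·1+2·4=11≤12, objective 41.
(a,b)=(0,5): 1·0+2·5=10≤11, 3·0+2·5=10≤12, objective 40.
(a,b)=(2,2): 1·2+2·2=6≤11, 3·2+2·2=10≤12, objective 34.
Maximum is 42 at (a,b)=(2,3).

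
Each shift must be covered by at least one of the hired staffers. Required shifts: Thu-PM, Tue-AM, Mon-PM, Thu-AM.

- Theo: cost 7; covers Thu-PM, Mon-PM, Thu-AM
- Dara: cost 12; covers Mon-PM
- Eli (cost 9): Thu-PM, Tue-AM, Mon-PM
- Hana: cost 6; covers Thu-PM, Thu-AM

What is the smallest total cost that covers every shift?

15

This is a weighted set-cover instance.
The greedy cost-per-new-shift heuristic would pick Theo and Eli for 16, but a cheaper cover exists.
Choose Eli and Hana: together they cover Thu-PM, Tue-AM, Mon-PM, Thu-AM — every shift.
Total cost: 9 + 6 = 15.
No cover costs less than 15.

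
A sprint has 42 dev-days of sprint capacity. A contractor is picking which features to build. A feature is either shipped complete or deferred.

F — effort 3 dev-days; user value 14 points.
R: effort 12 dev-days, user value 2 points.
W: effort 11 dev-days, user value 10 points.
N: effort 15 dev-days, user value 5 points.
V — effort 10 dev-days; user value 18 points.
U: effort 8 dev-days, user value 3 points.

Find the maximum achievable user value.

47

F + W + V + U: effort 3 + 11 + 10 + 8 = 32 ≤ 42, user value 14 + 10 + 18 + 3 = 45.
F + R + W + V: effort 3 + 12 + 11 + 10 = 36 ≤ 42, user value 14 + 2 + 10 + 18 = 44.
F + W + N + V: effort 3 + 11 + 15 + 10 = 39 ≤ 42, user value 14 + 10 + 5 + 18 = 47.
Best is F, W, N, and V with total user value 47.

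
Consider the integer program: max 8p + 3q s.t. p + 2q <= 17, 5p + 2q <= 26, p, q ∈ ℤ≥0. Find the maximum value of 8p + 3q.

41

The continuous relaxation peaks at (5.2, 0) with value 41.60; rounding to a feasible lattice point costs some objective.
(p,q)=(4,3): 1·4+2·3=10≤17, 5·4+2·3=26≤26, objective 41.
(p,q)=(5,0): 1·5+2·0=5≤17, 5·5+2·0=25≤26, objective 40.
(p,q)=(4,2): 1·4+2·2=8≤17, 5·4+2·2=24≤26, objective 38.
No feasible integer point exceeds 41.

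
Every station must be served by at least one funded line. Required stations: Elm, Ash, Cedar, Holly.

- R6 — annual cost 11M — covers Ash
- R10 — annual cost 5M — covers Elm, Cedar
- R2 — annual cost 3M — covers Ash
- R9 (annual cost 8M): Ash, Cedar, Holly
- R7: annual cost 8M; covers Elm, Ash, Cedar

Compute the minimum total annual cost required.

Choose R10 and R9: together they cover Elm, Ash, Cedar, Holly — every station.
Total annual cost: 5 + 8 = 13.

13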